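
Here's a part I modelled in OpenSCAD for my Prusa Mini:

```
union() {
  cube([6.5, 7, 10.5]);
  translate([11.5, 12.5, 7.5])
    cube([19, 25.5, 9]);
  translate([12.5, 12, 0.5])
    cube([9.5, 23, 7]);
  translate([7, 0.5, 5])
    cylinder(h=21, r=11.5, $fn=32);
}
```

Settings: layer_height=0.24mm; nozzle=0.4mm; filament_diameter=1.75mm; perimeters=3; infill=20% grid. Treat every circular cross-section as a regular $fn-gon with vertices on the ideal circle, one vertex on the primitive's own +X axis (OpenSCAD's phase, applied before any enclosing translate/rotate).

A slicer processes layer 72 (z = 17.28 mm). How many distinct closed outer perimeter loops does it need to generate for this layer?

At z = 17.28 mm: the cube does not reach this height (z outside [0, 10.5]); the cube at (11.5, 12.5) does not reach this height (z outside [7.5, 16.5]); the cube at (12.5, 12) does not reach this height (z outside [0.5, 7.5]); the r=11.5 cylinder at (7, 0.5) contributes a regular 32-gon of circumradius 11.5; Combining (union): only the r=11.5 cylinder at (7, 0.5) is present, so the union is just that shape — 1 connected region. The result has 1 disconnected region.

1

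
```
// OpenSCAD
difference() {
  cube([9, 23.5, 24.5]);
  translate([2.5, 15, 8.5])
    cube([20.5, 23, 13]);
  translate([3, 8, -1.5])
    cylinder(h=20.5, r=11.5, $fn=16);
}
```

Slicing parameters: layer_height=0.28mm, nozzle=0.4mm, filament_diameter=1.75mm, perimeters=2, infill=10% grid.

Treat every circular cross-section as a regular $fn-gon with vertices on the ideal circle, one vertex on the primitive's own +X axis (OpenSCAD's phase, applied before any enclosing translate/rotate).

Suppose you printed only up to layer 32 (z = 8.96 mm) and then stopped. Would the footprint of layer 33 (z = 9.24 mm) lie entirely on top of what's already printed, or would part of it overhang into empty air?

Compare the two slices. At z = 8.96: the 9×23.5 cube contributes its full rectangle (area 211.50 mm²); the cube at (2.5, 15) (footprint 20.5×23) is included at this height (area 471.50 mm²); the cylinder at (3, 8): section is a regular 16-gon, circumradius r=11.5 (area = (16/2)·11.500²·sin(360°/16) = 404.88 mm²); Subtracting the remaining from the first: starting from the 9×23.5 cube (211.50 mm²), the 20.5×23 cube at (2.5, 15) partially overlaps it — only the 55.25 mm² overlap (of its 471.50 mm²) is removed, clipping the outline; the r=11.5 cylinder at (3, 8) partially overlaps it — only the 145.38 mm² overlap (of its 404.88 mm²) is removed, clipping the outline — area = 10.87 mm². At z = 9.24: the cube is present — its section is the full 9×23.5 rectangle (area 211.50 mm²); the cube at (2.5, 15) (footprint 20.5×23) is included at this height (area 471.50 mm²); the r=11.5 cylinder at (3, 8) contributes a regular 16-gon of circumradius 11.5 (area = (16/2)·11.500²·sin(360°/16) = 404.88 mm²); After the difference (first − rest): starting from the 9×23.5 cube (211.50 mm²), the 20.5×23 cube at (2.5, 15) partially overlaps it — only the 55.25 mm² overlap (of its 471.50 mm²) is removed, clipping the outline; the r=11.5 cylinder at (3, 8) partially overlaps it — only the 145.38 mm² overlap (of its 404.88 mm²) is removed, clipping the outline — area = 10.87 mm². Checking containment: the cross-section at z = 9.24 is a subset of the cross-section at z = 8.96.

entirely on top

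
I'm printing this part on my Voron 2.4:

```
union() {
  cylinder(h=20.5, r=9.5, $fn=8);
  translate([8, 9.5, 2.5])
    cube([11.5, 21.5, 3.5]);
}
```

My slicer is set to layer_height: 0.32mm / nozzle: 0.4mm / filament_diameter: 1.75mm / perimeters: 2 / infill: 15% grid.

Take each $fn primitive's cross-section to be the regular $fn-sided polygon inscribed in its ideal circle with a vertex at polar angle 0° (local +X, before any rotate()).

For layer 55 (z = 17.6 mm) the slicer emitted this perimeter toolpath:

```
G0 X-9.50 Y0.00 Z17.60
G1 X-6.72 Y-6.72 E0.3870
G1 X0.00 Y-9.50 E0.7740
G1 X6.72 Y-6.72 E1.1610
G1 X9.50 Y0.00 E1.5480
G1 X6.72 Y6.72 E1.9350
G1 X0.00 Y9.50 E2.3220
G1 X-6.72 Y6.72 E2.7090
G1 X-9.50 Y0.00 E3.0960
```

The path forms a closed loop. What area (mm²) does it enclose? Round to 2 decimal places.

255.36 mm²

Apply the shoelace formula to the sequence of (X, Y) vertices; enclosed area = 255.36 mm².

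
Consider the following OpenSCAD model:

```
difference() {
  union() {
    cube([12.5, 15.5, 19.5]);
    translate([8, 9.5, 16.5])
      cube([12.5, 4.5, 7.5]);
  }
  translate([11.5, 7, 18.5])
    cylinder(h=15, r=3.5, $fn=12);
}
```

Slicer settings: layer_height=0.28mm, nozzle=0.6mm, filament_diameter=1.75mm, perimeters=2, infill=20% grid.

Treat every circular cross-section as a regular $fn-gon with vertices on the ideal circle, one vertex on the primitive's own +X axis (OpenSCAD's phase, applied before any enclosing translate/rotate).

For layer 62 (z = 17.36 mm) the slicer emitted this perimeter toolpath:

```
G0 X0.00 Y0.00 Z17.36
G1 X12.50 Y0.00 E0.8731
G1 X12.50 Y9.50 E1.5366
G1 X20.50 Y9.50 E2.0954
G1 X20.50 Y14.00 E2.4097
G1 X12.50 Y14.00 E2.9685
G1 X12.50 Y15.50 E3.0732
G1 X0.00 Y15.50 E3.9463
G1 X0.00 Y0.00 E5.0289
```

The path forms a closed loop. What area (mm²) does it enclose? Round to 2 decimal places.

Apply the shoelace formula to the sequence of (X, Y) vertices; enclosed area = 229.75 mm².

229.75 mm²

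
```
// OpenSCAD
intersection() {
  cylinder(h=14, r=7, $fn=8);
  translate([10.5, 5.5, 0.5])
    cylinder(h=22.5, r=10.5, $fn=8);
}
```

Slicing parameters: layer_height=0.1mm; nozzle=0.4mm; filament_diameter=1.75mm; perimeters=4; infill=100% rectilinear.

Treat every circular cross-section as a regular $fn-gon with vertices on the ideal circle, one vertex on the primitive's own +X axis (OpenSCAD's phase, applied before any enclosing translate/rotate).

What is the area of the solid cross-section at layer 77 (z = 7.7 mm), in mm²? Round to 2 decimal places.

37.27 mm²

At z = 7.7 mm: the cylinder: section is a regular 8-gon, circumradius r=7 (area = (8/2)·7.000²·sin(360°/8) = 138.59 mm²); the cylinder at (10.5, 5.5): section is a regular 8-gon, circumradius r=10.5 (area = (8/2)·10.500²·sin(360°/8) = 311.83 mm²); After intersecting: the r=10.5 cylinder at (10.5, 5.5) partially overlaps the r=7 cylinder; clipping to the common part keeps 37.27 mm² — area = 37.27 mm². Overall, the cross-section is a single solid region. Net area = 37.27 mm².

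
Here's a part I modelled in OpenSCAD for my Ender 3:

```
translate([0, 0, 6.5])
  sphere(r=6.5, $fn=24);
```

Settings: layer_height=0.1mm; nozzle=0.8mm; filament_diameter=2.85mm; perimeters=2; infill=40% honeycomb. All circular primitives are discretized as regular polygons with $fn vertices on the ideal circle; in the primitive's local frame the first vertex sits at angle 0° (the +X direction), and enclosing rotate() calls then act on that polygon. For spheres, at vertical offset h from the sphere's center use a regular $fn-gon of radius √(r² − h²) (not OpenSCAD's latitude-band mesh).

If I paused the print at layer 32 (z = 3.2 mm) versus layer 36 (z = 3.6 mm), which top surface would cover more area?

layer 36 (z = 3.6 mm)

Layer 32 (z = 3.2): the r=6.5 sphere slices to a regular 24-gon of circumradius 5.600 (√(r²−h²) with h=3.3 from center) (area = (24/2)·5.600²·sin(360°/24) = 97.40 mm²). So its area = 97.40 mm². Layer 36 (z = 3.6): the sphere: section is a regular 24-gon, circumradius = √(r²−h²) = √(6.5²−2.9²) = 5.817 (area = (24/2)·5.817²·sin(360°/24) = 105.10 mm²). So its area = 105.10 mm². Layer 36 is larger (105.10 vs 97.40 mm²).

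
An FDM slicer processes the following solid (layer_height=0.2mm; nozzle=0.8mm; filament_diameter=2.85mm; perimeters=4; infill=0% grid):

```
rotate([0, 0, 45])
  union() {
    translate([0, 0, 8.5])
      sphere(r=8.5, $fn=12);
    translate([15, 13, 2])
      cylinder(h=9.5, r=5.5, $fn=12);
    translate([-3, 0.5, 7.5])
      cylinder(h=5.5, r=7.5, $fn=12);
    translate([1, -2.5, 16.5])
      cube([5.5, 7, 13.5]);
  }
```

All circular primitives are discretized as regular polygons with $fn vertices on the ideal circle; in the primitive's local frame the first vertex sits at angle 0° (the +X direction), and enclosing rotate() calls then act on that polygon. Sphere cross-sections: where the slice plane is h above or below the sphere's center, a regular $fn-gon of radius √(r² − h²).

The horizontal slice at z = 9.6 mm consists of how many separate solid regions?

2

At z = 9.6 mm: the r=8.5 sphere slices to a regular 12-gon of circumradius 8.429 (√(r²−h²) with h=1.1 from center); the r=5.5 cylinder at (15, 13) gives a regular 12-gon of circumradius 5.5 (constant along its height); the cylinder at (-3, 0.5): section is a regular 12-gon, circumradius r=7.5; the cube at (1, -2.5) is not intersected at this z (z outside [16.5, 30]); Combining (union): the regions partially overlap (shared area 141.62 mm²), so overlapping operands fuse into one piece — 2 connected regions; (whole slice rotated 45° about Z — lengths, areas and connectivity unchanged). The result has 2 disconnected regions.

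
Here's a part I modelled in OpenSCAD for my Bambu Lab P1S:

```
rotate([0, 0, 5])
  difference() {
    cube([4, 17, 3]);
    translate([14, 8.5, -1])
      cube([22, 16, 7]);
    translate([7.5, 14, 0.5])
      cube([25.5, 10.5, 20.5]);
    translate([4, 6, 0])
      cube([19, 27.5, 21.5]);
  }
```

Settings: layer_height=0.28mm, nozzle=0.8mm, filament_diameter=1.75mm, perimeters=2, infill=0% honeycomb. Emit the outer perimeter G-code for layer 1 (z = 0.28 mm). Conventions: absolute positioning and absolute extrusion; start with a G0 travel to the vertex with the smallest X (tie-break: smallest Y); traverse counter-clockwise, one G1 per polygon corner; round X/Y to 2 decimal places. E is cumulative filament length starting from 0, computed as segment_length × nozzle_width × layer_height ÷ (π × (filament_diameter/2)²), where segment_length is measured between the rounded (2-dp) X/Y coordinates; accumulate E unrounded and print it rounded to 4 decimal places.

At z = 0.28 mm: the 4×17 cube contributes its full rectangle; the 22×16 cube at (14, 8.5) contributes its full rectangle; the cube at (7.5, 14) does not reach this height (z outside [0.5, 21]); the 19×27.5 cube at (4, 6) contributes its full rectangle; Taking the first minus the rest: starting from the 4×17 cube, the 22×16 cube at (14, 8.5) misses the remaining region (no effect); the 19×27.5 cube at (4, 6) misses the remaining region (no effect) — 1 connected region; (rotated 5° about Z; rotation is an isometry so areas/perimeters/island counts are preserved). The outline is a single polygon with 4 vertices. Extrusion per mm of travel: 0.8 × 0.28 / (π × 0.875²) = 0.093128. Accumulating E over each segment gives final E = 3.9104.

G0 X-1.48 Y16.94 Z0.28
G1 X0.00 Y0.00 E1.5836
G1 X3.98 Y0.35 E1.9557
G1 X2.50 Y17.28 E3.5384
G1 X-1.48 Y16.94 E3.9104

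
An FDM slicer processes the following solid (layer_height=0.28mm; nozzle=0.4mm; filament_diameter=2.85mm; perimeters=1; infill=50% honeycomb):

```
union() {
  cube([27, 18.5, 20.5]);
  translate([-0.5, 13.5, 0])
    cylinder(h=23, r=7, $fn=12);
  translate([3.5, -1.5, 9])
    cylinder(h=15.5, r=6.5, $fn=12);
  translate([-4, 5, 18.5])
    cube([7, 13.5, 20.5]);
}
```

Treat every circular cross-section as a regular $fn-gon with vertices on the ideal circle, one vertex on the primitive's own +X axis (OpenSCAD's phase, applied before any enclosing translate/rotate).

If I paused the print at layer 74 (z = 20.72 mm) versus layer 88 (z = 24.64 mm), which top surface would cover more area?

layer 74 (z = 20.72 mm)

Layer 74 (z = 20.72): the cube is absent (z outside [0, 20.5]); the r=7 cylinder at (-0.5, 13.5) contributes a regular 12-gon of circumradius 7 (area = (12/2)·7.000²·sin(360°/12) = 147.00 mm²); the cylinder at (3.5, -1.5): section is a regular 12-gon, circumradius r=6.5 (area = (12/2)·6.500²·sin(360°/12) = 126.75 mm²); the cube at (-4, 5) is present — its section is the full 7×13.5 rectangle (area 94.50 mm²); Merging all regions: the regions partially overlap — summed areas 368.25 mm² minus the doubly-counted overlap 80.72 mm² gives 287.53 mm² — area = 287.53 mm². So its area = 287.53 mm². Layer 88 (z = 24.64): the cube is not intersected at this z (z outside [0, 20.5]); the cylinder at (-0.5, 13.5) does not reach this height (z outside [0, 23]); the cylinder at (3.5, -1.5) is absent (z outside [9, 24.5]); the cube at (-4, 5) (footprint 7×13.5) is included at this height (area 94.50 mm²); Combining (union): only the 7×13.5 cube at (-4, 5) is present, so the union is just that shape — area = 94.50 mm². So its area = 94.50 mm². Layer 74 is larger (287.53 vs 94.50 mm²).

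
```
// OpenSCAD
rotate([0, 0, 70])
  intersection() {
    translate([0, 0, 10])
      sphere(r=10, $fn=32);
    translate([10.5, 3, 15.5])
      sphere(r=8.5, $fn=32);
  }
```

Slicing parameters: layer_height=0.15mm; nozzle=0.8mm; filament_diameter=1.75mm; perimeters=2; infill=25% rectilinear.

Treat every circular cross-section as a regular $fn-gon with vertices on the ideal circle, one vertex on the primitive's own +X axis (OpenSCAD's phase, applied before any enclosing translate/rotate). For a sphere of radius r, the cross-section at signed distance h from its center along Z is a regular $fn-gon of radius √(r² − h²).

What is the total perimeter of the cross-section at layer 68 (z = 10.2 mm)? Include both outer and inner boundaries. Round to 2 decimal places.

At z = 10.2 mm: the sphere: section is a regular 32-gon, circumradius = √(r²−h²) = √(10²−0.2²) = 9.998 (perimeter = 2·32·9.998·sin(180°/32) = 62.72 mm); the r=8.5 sphere at (10.5, 3) slices to a regular 32-gon of circumradius 6.645 (√(r²−h²) with h=5.3 from center) (perimeter = 2·32·6.645·sin(180°/32) = 41.69 mm); After intersecting: the r=8.5 sphere at (10.5, 3) partially overlaps the r=10 sphere; clipping to the common part keeps 47.44 mm² — boundary = 27.54 mm; (rotated 70° about Z; rotation is an isometry so areas/perimeters/island counts are preserved). Overall, the cross-section is a single solid region. Total boundary length (outer) = 27.54 mm.

27.54 mm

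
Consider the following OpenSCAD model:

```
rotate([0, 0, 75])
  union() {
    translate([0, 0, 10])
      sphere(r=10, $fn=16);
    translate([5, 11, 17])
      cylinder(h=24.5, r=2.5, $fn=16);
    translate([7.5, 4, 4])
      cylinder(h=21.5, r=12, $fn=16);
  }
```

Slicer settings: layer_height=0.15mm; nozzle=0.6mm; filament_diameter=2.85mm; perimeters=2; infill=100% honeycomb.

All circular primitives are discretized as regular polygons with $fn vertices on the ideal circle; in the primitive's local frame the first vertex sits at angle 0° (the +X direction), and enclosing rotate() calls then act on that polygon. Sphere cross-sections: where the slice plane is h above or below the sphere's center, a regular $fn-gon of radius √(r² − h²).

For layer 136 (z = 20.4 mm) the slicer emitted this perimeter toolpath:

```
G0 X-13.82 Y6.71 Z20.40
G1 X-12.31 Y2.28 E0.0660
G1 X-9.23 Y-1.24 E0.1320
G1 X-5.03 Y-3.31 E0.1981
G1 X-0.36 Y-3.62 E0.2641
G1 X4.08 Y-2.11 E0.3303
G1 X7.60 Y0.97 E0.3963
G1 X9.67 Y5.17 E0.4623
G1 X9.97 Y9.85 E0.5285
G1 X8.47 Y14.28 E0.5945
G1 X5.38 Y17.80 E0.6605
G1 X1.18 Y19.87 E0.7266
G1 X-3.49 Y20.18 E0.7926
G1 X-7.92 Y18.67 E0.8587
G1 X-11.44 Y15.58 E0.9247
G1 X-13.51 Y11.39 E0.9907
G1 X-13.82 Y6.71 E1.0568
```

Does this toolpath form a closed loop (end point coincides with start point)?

yes

Start point (G0): (-13.82, 6.71). End point (last G1): the path returns to the start — closed.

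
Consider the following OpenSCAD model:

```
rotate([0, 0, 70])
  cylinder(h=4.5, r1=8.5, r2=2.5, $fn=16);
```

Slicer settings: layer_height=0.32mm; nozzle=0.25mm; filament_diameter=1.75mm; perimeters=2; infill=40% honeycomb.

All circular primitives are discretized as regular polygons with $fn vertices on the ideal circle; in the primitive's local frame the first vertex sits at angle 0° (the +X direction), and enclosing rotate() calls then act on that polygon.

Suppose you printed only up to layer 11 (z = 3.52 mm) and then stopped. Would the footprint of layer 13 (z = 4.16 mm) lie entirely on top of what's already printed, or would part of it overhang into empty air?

entirely on top

Compare the two slices. At z = 3.52: the cone (r1=8.5→r2=2.5) has section circumradius 3.807 here — a regular 16-gon (area = (16/2)·3.807²·sin(360°/16) = 44.36 mm²); (whole slice rotated 70° about Z — lengths, areas and connectivity unchanged). At z = 4.16: the cone (r1=8.5→r2=2.5) has section circumradius 2.953 here — a regular 16-gon (area = (16/2)·2.953²·sin(360°/16) = 26.70 mm²); (rotated 70° about Z; rotation is an isometry so areas/perimeters/island counts are preserved). Checking containment: the cross-section at z = 4.16 is a subset of the cross-section at z = 3.52.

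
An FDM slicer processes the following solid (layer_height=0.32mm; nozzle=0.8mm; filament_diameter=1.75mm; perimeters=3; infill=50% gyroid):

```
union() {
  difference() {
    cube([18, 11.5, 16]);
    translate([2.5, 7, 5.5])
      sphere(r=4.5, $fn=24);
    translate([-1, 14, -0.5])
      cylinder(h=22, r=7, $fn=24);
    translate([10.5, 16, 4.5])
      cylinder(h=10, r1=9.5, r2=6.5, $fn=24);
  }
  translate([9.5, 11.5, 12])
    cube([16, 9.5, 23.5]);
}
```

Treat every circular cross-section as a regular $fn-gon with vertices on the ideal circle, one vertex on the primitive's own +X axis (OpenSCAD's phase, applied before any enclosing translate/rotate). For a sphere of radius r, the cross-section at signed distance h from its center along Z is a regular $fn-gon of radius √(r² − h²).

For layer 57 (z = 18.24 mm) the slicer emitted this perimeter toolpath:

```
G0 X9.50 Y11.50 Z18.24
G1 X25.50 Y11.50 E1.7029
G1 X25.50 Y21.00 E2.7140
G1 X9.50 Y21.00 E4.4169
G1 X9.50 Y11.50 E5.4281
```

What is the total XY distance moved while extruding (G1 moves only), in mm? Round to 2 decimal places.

51.00 mm

Sum the Euclidean lengths of each G1 segment: total = 51.00 mm.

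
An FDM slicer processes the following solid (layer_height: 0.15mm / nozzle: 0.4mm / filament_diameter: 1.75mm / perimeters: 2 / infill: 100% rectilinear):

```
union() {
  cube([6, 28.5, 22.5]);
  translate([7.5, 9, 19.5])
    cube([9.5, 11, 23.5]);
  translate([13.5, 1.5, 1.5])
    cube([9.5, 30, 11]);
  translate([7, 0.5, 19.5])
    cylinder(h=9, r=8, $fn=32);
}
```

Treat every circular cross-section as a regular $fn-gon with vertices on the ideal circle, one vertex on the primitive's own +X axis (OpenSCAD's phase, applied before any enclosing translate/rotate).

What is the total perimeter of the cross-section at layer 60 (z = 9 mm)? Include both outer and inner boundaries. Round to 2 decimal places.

At z = 9 mm: the cube is present — its section is the full 6×28.5 rectangle (perimeter 69.00 mm); the cube at (7.5, 9) is not intersected at this z (z outside [19.5, 43]); the cube at (13.5, 1.5) (footprint 9.5×30) is included at this height (perimeter 79.00 mm); the cylinder at (7, 0.5) does not reach this height (z outside [19.5, 28.5]); Taking the union: the 2 present regions are separate (no shared area or edge), so areas and boundary lengths simply add and each stays a separate island — boundary = 148.00 mm. Overall, the cross-section has 2 separate islands. Total boundary length (outer) = 148.00 mm.

148.00 mm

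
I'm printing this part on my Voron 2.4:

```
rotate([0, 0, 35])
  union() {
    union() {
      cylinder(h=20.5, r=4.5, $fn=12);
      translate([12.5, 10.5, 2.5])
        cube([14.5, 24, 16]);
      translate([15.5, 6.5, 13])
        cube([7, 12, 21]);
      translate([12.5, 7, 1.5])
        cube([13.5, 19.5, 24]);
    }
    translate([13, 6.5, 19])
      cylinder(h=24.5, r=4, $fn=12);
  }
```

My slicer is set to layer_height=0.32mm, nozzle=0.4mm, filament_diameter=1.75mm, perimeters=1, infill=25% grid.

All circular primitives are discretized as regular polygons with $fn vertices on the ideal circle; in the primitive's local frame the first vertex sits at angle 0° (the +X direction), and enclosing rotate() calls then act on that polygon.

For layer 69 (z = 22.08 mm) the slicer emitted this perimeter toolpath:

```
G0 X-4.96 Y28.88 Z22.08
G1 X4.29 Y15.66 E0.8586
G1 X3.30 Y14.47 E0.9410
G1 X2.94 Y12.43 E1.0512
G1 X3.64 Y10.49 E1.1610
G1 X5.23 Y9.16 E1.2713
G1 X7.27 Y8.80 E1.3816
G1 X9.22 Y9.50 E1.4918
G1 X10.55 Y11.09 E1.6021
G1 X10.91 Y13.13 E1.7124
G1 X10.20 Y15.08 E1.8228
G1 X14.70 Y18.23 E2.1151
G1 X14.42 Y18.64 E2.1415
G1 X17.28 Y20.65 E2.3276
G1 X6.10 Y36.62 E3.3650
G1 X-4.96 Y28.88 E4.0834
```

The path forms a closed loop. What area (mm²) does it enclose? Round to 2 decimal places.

302.30 mm²

Apply the shoelace formula to the sequence of (X, Y) vertices; enclosed area = 302.30 mm².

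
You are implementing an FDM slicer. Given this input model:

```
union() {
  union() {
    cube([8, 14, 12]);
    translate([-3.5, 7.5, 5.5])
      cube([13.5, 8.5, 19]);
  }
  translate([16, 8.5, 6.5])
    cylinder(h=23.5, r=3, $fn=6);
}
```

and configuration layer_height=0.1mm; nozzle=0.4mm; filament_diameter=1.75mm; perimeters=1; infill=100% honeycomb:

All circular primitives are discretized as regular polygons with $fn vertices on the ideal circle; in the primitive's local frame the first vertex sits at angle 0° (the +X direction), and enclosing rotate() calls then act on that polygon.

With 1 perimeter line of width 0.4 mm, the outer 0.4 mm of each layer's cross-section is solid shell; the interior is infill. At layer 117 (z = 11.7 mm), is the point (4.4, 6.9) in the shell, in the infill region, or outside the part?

infill

At z = 11.7 mm: the cube (footprint 8×14) is included at this height; the cube at (-3.5, 7.5) is present — its section is the full 13.5×8.5 rectangle; Combining (union): the regions partially overlap (shared area 52.00 mm²), so overlapping operands fuse into one piece — 1 connected region; the r=3 cylinder at (16, 8.5) gives a regular 6-gon of circumradius 3 (constant along its height); Taking the union: the 2 present regions are separate (no shared area or edge), so areas and boundary lengths simply add and each stays a separate island — 2 connected regions. Overall, the cross-section has 2 separate islands. The nearest boundary edge runs (8.00, 7.50)→(8.00, 0.00); distance from the point to it = 3.60 mm. (Shell/infill is judged within the island containing the point — the largest one.) The point is inside the cross-section and 3.60 mm from the nearest boundary — more than the 0.4 mm shell width (1 × 0.4), so it's in the infill interior.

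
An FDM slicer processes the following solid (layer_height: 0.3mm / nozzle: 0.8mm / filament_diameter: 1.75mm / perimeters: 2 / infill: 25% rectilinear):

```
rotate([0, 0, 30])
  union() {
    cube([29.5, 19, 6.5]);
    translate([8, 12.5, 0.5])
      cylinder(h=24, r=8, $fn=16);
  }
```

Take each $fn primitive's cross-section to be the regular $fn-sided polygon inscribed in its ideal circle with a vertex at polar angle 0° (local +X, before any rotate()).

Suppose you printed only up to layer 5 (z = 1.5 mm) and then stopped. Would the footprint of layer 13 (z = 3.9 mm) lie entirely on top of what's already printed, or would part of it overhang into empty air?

entirely on top

Compare the two slices. At z = 1.5: the cube is present — its section is the full 29.5×19 rectangle (area 560.50 mm²); the r=8 cylinder at (8, 12.5) gives a regular 16-gon of circumradius 8 (constant along its height) (area = (16/2)·8.000²·sin(360°/16) = 195.93 mm²); Merging all regions: the regions partially overlap — summed areas 756.43 mm² minus the doubly-counted overlap 187.43 mm² gives 569.01 mm² — area = 569.01 mm²; (whole slice rotated 30° about Z — lengths, areas and connectivity unchanged). At z = 3.9: the cube (footprint 29.5×19) is included at this height (area 560.50 mm²); the cylinder at (8, 12.5): section is a regular 16-gon, circumradius r=8 (area = (16/2)·8.000²·sin(360°/16) = 195.93 mm²); Merging all regions: the regions partially overlap — summed areas 756.43 mm² minus the doubly-counted overlap 187.43 mm² gives 569.01 mm² — area = 569.01 mm²; (rotated 30° about Z; rotation is an isometry so areas/perimeters/island counts are preserved). Checking containment: the cross-section at z = 3.9 is a subset of the cross-section at z = 1.5.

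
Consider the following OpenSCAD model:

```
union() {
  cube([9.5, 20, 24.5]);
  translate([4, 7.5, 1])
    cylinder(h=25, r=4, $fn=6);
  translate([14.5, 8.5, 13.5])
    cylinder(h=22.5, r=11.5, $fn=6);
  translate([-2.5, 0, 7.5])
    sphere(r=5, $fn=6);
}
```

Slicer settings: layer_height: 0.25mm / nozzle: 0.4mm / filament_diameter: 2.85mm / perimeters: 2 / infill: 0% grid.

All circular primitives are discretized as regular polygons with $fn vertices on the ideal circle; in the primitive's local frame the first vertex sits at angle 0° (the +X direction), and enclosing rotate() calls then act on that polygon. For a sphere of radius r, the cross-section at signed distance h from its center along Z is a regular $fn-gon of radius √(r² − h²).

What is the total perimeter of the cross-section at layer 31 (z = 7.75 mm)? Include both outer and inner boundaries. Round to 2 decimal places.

77.16 mm

At z = 7.75 mm: the cube is present — its section is the full 9.5×20 rectangle (perimeter 59.00 mm); the r=4 cylinder at (4, 7.5) gives a regular 6-gon of circumradius 4 (constant along its height) (perimeter = 2·6·4.000·sin(180°/6) = 24.00 mm); the cylinder at (14.5, 8.5) is not intersected at this z (z outside [13.5, 36]); the r=5 sphere at (-2.5, 0) slices to a regular 6-gon of circumradius 4.994 (√(r²−h²) with h=0.25 from center) (perimeter = 2·6·4.994·sin(180°/6) = 29.96 mm); Taking the union: the regions partially overlap (shared area 46.95 mm²), so the edge portions inside another operand are dropped and the merged outline is re-measured after clipping — boundary = 77.16 mm. Overall, the cross-section is a single solid region. Total boundary length (outer) = 77.16 mm.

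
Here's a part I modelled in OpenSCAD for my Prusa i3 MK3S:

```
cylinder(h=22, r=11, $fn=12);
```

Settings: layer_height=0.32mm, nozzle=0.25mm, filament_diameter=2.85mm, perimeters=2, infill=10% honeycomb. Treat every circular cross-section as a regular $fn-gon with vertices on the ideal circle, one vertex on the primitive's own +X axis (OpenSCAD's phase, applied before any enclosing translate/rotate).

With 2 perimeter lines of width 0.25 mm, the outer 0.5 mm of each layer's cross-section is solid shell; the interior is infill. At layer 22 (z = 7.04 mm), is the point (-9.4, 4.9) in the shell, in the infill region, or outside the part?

At z = 7.04 mm: the cylinder: section is a regular 12-gon, circumradius r=11. Overall, the cross-section is a single solid region. The nearest boundary edge runs (-9.53, 5.50)→(-11.00, 0.00); distance from the point to it = 0.28 mm. The point is inside the cross-section, 0.28 mm from the nearest boundary — within the 0.5 mm shell band (2 × 0.25).

shell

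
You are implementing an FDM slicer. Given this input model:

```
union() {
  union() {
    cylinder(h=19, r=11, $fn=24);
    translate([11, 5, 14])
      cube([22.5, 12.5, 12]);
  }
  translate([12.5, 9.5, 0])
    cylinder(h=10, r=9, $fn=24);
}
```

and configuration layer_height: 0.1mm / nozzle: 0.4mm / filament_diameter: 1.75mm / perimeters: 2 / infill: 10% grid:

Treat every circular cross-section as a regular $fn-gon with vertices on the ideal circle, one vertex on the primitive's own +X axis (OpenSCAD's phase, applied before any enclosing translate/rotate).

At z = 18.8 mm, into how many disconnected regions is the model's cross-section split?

At z = 18.8 mm: the r=11 cylinder contributes a regular 24-gon of circumradius 11; the cube at (11, 5) is present — its section is the full 22.5×12.5 rectangle; Combining (union): the 2 present regions are separate (no shared area or edge), so areas and boundary lengths simply add and each stays a separate island — 2 connected regions; the cylinder at (12.5, 9.5) is absent (z outside [0, 10]); Taking the union: only that combined region is present, so the union is just that shape — 2 connected regions. The result has 2 disconnected regions.

2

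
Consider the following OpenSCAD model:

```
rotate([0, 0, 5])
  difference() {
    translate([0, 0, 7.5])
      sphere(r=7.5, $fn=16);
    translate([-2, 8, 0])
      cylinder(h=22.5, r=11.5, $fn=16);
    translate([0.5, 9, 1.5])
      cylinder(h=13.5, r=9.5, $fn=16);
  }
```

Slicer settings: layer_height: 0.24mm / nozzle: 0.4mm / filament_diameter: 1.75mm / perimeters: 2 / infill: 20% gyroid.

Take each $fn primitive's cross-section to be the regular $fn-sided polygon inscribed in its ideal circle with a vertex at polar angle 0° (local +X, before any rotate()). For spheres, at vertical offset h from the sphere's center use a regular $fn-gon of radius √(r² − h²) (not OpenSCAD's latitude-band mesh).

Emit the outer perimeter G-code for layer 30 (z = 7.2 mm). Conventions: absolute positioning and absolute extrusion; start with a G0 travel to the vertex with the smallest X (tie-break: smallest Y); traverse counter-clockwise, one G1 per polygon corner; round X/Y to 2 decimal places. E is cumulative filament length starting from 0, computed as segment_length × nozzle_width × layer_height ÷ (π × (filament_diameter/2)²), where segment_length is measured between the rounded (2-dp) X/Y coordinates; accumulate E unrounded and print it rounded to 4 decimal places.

At z = 7.2 mm: the r=7.5 sphere slices to a regular 16-gon of circumradius 7.494 (√(r²−h²) with h=0.3 from center); the r=11.5 cylinder at (-2, 8) gives a regular 16-gon of circumradius 11.5 (constant along its height); the r=9.5 cylinder at (0.5, 9) contributes a regular 16-gon of circumradius 9.5; After the difference (first − rest): starting from the r=7.5 sphere, the r=11.5 cylinder at (-2, 8) partially overlaps it — only the 119.19 mm² overlap (of its 404.88 mm²) is removed, clipping the outline; the r=9.5 cylinder at (0.5, 9) misses the remaining region (no effect) — 1 connected region; (whole slice rotated 5° about Z — lengths, areas and connectivity unchanged). The outline is a single polygon with 14 vertices. Extrusion per mm of travel: 0.4 × 0.24 / (π × 0.875²) = 0.039912. Accumulating E over each segment gives final E = 1.5505.

G0 X-6.84 Y-2.79 Z7.20
G1 X-6.65 Y-3.46 E0.0278
G1 X-4.82 Y-5.74 E0.1445
G1 X-2.25 Y-7.15 E0.2615
G1 X0.65 Y-7.47 E0.3779
G1 X3.46 Y-6.65 E0.4948
G1 X5.74 Y-4.82 E0.6114
G1 X7.15 Y-2.25 E0.7284
G1 X7.47 Y0.65 E0.8449
G1 X7.05 Y2.09 E0.9048
G1 X6.12 Y0.40 E0.9817
G1 X2.62 Y-2.41 E1.1609
G1 X-1.69 Y-3.66 E1.3400
G1 X-6.15 Y-3.17 E1.5191
G1 X-6.84 Y-2.79 E1.5505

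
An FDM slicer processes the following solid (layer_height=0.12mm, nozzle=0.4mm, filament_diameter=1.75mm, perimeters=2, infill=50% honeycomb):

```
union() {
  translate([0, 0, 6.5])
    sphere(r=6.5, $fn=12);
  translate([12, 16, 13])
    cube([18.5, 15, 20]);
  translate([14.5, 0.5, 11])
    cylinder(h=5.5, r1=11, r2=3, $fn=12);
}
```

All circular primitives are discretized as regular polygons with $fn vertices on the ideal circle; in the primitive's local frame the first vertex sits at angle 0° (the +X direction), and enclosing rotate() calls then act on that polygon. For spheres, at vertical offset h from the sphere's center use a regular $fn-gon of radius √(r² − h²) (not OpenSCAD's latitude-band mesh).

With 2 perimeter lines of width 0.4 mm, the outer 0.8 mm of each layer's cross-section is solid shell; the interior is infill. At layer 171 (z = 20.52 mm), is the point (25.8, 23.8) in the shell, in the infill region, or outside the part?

infill

At z = 20.52 mm: the sphere does not reach this height (|z−center|=14.020 > r=6.5); the cube at (12, 16) is present — its section is the full 18.5×15 rectangle; the cone at (14.5, 0.5) is absent (z outside [11, 16.5]); Combining (union): only the 18.5×15 cube at (12, 16) is present, so the union is just that shape — 1 connected region. Overall, the cross-section is a single solid region. The nearest boundary edge runs (30.50, 16.00)→(30.50, 31.00); distance from the point to it = 4.70 mm. The point is inside the cross-section and 4.70 mm from the nearest boundary — more than the 0.8 mm shell width (2 × 0.4), so it's in the infill interior.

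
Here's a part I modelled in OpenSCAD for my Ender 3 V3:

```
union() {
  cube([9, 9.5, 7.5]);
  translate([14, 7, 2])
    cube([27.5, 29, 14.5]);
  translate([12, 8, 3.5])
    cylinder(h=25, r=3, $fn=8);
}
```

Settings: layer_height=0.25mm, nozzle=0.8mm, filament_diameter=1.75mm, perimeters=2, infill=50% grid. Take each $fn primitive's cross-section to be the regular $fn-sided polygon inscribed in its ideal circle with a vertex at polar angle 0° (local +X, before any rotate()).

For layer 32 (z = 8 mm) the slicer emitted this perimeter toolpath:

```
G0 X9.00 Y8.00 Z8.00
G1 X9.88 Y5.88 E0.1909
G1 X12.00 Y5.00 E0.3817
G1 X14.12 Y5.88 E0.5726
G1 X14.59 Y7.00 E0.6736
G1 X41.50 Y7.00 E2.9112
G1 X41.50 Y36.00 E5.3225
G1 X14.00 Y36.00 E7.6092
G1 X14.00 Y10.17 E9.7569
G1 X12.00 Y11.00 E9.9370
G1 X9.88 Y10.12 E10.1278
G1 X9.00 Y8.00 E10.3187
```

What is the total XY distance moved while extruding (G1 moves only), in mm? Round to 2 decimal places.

124.10 mm

Sum the Euclidean lengths of each G1 segment: total = 124.10 mm.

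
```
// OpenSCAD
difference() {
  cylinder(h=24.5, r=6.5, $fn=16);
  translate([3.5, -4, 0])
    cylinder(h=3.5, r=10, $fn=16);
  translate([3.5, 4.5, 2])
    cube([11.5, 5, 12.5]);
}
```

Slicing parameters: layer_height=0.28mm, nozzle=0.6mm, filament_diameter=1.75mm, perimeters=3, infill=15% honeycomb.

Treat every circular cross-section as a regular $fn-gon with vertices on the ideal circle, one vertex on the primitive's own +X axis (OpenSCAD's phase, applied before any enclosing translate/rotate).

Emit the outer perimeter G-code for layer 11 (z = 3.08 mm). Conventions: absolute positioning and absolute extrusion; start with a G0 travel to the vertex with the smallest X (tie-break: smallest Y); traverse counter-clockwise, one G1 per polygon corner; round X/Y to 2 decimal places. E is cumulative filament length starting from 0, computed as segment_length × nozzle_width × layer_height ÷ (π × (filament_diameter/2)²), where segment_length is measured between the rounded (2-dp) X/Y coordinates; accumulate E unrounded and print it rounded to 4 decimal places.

G0 X-6.50 Y0.00 Z3.08
G1 X-6.10 Y-2.00 E0.1425
G1 X-5.74 Y-0.17 E0.2727
G1 X-3.57 Y3.07 E0.5451
G1 X-0.33 Y5.24 E0.8175
G1 X2.73 Y5.85 E1.0354
G1 X2.49 Y6.01 E1.0555
G1 X0.00 Y6.50 E1.2328
G1 X-2.49 Y6.01 E1.4101
G1 X-4.60 Y4.60 E1.5873
G1 X-6.01 Y2.49 E1.7646
G1 X-6.50 Y0.00 E1.9418

At z = 3.08 mm: the r=6.5 cylinder contributes a regular 16-gon of circumradius 6.5; the cylinder at (3.5, -4): section is a regular 16-gon, circumradius r=10; the cube at (3.5, 4.5) is present — its section is the full 11.5×5 rectangle; Subtracting the remaining from the first: starting from the r=6.5 cylinder, the r=10 cylinder at (3.5, -4) partially overlaps it — only the 112.79 mm² overlap (of its 306.15 mm²) is removed, clipping the outline; the 11.5×5 cube at (3.5, 4.5) misses the remaining region (no effect) — 1 connected region. The outline is a single polygon with 11 vertices. Extrusion per mm of travel: 0.6 × 0.28 / (π × 0.875²) = 0.069846. Accumulating E over each segment gives final E = 1.9418.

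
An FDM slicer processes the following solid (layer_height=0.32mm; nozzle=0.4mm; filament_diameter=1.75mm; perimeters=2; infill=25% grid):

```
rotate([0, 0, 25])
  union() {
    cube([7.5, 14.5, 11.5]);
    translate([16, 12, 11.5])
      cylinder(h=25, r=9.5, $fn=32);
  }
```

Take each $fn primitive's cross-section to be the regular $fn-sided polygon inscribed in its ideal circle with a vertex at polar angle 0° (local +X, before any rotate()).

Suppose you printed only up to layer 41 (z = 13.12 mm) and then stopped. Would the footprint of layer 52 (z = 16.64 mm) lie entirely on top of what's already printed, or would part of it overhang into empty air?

entirely on top

Compare the two slices. At z = 13.12: the cube does not reach this height (z outside [0, 11.5]); the cylinder at (16, 12): section is a regular 32-gon, circumradius r=9.5 (area = (32/2)·9.500²·sin(360°/32) = 281.71 mm²); Combining (union): only the r=9.5 cylinder at (16, 12) is present, so the union is just that shape — area = 281.71 mm²; (rotated 25° about Z; rotation is an isometry so areas/perimeters/island counts are preserved). At z = 16.64: the cube is absent (z outside [0, 11.5]); the r=9.5 cylinder at (16, 12) contributes a regular 32-gon of circumradius 9.5 (area = (32/2)·9.500²·sin(360°/32) = 281.71 mm²); Taking the union: only the r=9.5 cylinder at (16, 12) is present, so the union is just that shape — area = 281.71 mm²; (whole slice rotated 25° about Z — lengths, areas and connectivity unchanged). Checking containment: the cross-section at z = 16.64 is a subset of the cross-section at z = 13.12.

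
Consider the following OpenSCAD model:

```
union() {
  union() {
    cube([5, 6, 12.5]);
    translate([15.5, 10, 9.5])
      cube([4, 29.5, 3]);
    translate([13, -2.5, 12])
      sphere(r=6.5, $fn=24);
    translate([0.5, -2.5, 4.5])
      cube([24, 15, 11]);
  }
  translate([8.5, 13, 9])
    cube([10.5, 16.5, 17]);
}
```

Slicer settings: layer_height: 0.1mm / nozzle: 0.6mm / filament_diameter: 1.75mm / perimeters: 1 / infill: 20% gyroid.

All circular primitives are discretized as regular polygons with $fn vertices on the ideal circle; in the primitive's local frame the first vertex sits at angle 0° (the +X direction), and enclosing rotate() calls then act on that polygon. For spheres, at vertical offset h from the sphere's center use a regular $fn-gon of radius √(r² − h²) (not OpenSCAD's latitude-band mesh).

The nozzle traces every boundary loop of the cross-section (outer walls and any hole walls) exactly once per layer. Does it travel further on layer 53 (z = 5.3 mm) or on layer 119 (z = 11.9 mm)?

Layer 53 (z = 5.3): the cube (footprint 5×6) is included at this height (perimeter 22.00 mm); the cube at (15.5, 10) is absent (z outside [9.5, 12.5]); the sphere at (13, -2.5) does not reach this height (|z−center|=6.700 > r=6.5); the 24×15 cube at (0.5, -2.5) contributes its full rectangle (perimeter 78.00 mm); Merging all regions: the regions partially overlap (shared area 27.00 mm²), so the edge portions inside another operand are dropped and the merged outline is re-measured after clipping — boundary = 79.00 mm; the cube at (8.5, 13) is absent (z outside [9, 26]); Merging all regions: only that combined region is present, so the union is just that shape — boundary = 79.00 mm. So its perimeter = 79.00 mm. Layer 119 (z = 11.9): the cube is present — its section is the full 5×6 rectangle (perimeter 22.00 mm); the cube at (15.5, 10) (footprint 4×29.5) is included at this height (perimeter 67.00 mm); the sphere at (13, -2.5): section is a regular 24-gon, circumradius = √(r²−h²) = √(6.5²−0.1²) = 6.499 (perimeter = 2·24·6.499·sin(180°/24) = 40.72 mm); the 24×15 cube at (0.5, -2.5) contributes its full rectangle (perimeter 78.00 mm); Merging all regions: the regions partially overlap (shared area 102.60 mm²), so the edge portions inside another operand are dropped and the merged outline is re-measured after clipping — boundary = 140.36 mm; the 10.5×16.5 cube at (8.5, 13) contributes its full rectangle (perimeter 54.00 mm); Combining (union): the regions partially overlap (shared area 57.75 mm²), so the edge portions inside another operand are dropped and the merged outline is re-measured after clipping — boundary = 154.36 mm. So its perimeter = 154.36 mm. Layer 119 is larger (154.36 vs 79.00 mm).

layer 119 (z = 11.9 mm)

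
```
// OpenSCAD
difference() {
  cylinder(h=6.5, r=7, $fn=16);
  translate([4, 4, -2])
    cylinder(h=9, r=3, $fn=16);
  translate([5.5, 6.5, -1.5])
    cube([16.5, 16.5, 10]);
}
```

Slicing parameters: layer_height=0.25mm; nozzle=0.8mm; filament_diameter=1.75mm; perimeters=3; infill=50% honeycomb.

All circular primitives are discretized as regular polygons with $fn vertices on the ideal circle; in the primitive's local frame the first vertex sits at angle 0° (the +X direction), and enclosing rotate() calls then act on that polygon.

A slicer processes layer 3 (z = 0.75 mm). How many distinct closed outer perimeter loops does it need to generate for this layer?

At z = 0.75 mm: the r=7 cylinder gives a regular 16-gon of circumradius 7 (constant along its height); the r=3 cylinder at (4, 4) gives a regular 16-gon of circumradius 3 (constant along its height); the cube at (5.5, 6.5) (footprint 16.5×16.5) is included at this height; Subtracting the remaining from the first: starting from the r=7 cylinder, the r=3 cylinder at (4, 4) partially overlaps it — only the 19.92 mm² overlap (of its 27.55 mm²) is removed, clipping the outline; the 16.5×16.5 cube at (5.5, 6.5) misses the remaining region (no effect) — 1 connected region. The result has 1 disconnected region.

1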